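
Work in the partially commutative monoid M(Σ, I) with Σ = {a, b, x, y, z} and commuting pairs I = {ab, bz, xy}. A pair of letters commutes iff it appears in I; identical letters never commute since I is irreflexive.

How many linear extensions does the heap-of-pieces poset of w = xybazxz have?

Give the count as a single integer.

6

drop 0:x onto floor
drop 1:y onto floor
drop 2:b onto {0:x, 1:y}
drop 3:a onto {0:x, 1:y}
drop 4:z onto {3:a}
drop 5:x onto {2:b, 4:z}
drop 6:z onto {5:x}
ground layer = {0:x, 1:y}
drop-orders for the pieces not yet dropped (sum over which currently-grounded one goes next):
  1 to go: {6} 1
  2 to go: {5,6} 1
  3 to go: {2,5,6} 1  {4,5,6} 1
  4 to go: {2,4,5,6} 2  {3,4,5,6} 1
  5 to go: {2,3,4,5,6} 3
  if 0:x drops first: 3 orders
  if 1:y drops first: 3 orders
heap linearizations: 6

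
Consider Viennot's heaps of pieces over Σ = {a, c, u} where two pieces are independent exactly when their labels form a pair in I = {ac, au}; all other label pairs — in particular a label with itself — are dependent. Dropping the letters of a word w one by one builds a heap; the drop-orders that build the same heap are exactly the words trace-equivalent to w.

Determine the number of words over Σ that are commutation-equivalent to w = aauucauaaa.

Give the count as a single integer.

210

piece 0:a — minimal
piece 1:a rests on {0:a}
piece 2:u — minimal
piece 3:u rests on {2:u}
piece 4:c rests on {3:u}
piece 5:a rests on {1:a}
piece 6:u rests on {4:c}
piece 7:a rests on {5:a}
piece 8:a rests on {7:a}
piece 9:a rests on {8:a}
minimal pieces: {0:a, 2:u}
ways to finish when only these pieces remain (= sum over removing one remaining piece with nothing left below it):
  1 left: {6}→1  {9}→1
  2 left: {4,6}→1  {6,9}→2  {8,9}→1
  3 left: {3,4,6}→1  {4,6,9}→3  {6,8,9}→3  {7,8,9}→1
  4 left: {2,3,4,6}→1  {3,4,6,9}→4  {4,6,8,9}→6  {5,7,8,9}→1  {6,7,8,9}→4
  5 left: {1,5,7,8,9}→1  {2,3,4,6,9}→5  {3,4,6,8,9}→10  {4,6,7,8,9}→10  {5,6,7,8,9}→5
  6 left: {0,1,5,7,8,9}→1  {1,5,6,7,8,9}→6  {2,3,4,6,8,9}→15  {3,4,6,7,8,9}→20  {4,5,6,7,8,9}→15
  7 left: {0,1,5,6,7,8,9}→7  {1,4,5,6,7,8,9}→21  {2,3,4,6,7,8,9}→35  {3,4,5,6,7,8,9}→35
  8 left: {0,1,4,5,6,7,8,9}→28  {1,3,4,5,6,7,8,9}→56  {2,3,4,5,6,7,8,9}→70
  placing 0:a first → 126 extensions
  placing 2:u first → 84 extensions
total linear extensions = 210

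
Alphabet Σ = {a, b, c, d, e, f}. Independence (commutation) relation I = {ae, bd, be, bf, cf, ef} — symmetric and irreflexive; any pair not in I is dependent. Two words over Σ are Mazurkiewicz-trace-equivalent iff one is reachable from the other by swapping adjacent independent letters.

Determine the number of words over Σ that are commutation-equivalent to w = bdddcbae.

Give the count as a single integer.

#0=b has no predecessor
#1=d has no predecessor
#2=d depends on [1:d]
#3=d depends on [2:d]
#4=c depends on [0:b, 3:d]
#5=b depends on [4:c]
#6=a depends on [5:b]
#7=e depends on [4:c]
sources: [0:b, 1:d]
N(rest) = Σ N(rest − s) over sources s of rest; N(one piece) = 1:
  size 1 → [6]=1  [7]=1
  size 2 → [5,6]=1  [6,7]=2
  size 3 → [5,6,7]=3
  size 4 → [4,5,6,7]=3
  size 5 → [0,4,5,6,7]=3  [3,4,5,6,7]=3
  size 6 → [0,3,4,5,6,7]=6  [2,3,4,5,6,7]=3
  first=0(b) contributes 3
  first=1(d) contributes 9
|[w]| = 12

12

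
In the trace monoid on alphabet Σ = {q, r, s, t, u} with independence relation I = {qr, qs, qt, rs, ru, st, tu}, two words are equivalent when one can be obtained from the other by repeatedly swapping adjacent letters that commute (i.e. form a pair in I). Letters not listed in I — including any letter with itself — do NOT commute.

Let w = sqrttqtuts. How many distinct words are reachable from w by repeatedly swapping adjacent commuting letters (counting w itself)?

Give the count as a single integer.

756

drop 0:s onto floor
drop 1:q onto floor
drop 2:r onto floor
drop 3:t onto {2:r}
drop 4:t onto {3:t}
drop 5:q onto {1:q}
drop 6:t onto {4:t}
drop 7:u onto {0:s, 5:q}
drop 8:t onto {6:t}
drop 9:s onto {7:u}
ground layer = {0:s, 1:q, 2:r}
drop-orders for the pieces not yet dropped (sum over which currently-grounded one goes next):
  1 to go: {8} 1  {9} 1
  2 to go: {6,8} 1  {7,9} 1  {8,9} 2
  3 to go: {0,7,9} 1  {4,6,8} 1  {5,7,9} 1  {6,8,9} 3  {7,8,9} 3
  4 to go: {0,5,7,9} 2  {0,7,8,9} 4  {1,5,7,9} 1  {3,4,6,8} 1  {4,6,8,9} 4  {5,7,8,9} 4  {6,7,8,9} 6
  5 to go: {0,1,5,7,9} 3  {0,5,7,8,9} 10  {0,6,7,8,9} 10  {1,5,7,8,9} 5  {2,3,4,6,8} 1  {3,4,6,8,9} 5  {4,6,7,8,9} 10  {5,6,7,8,9} 10
  6 to go: {0,1,5,7,8,9} 18  {0,4,6,7,8,9} 20  {0,5,6,7,8,9} 30  {1,5,6,7,8,9} 15  {2,3,4,6,8,9} 6  {3,4,6,7,8,9} 15  {4,5,6,7,8,9} 20
  7 to go: {0,1,5,6,7,8,9} 63  {0,3,4,6,7,8,9} 35  {0,4,5,6,7,8,9} 70  {1,4,5,6,7,8,9} 35  {2,3,4,6,7,8,9} 21  {3,4,5,6,7,8,9} 35
  8 to go: {0,1,4,5,6,7,8,9} 168  {0,2,3,4,6,7,8,9} 56  {0,3,4,5,6,7,8,9} 140  {1,3,4,5,6,7,8,9} 70  {2,3,4,5,6,7,8,9} 56
  if 0:s drops first: 126 orders
  if 1:q drops first: 252 orders
  if 2:r drops first: 378 orders
heap linearizations: 756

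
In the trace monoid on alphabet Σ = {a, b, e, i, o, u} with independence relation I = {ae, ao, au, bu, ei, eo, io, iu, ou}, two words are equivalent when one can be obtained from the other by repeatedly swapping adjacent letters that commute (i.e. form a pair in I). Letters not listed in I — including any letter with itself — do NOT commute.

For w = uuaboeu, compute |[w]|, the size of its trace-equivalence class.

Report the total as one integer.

drop 0:u onto floor
drop 1:u onto {0:u}
drop 2:a onto floor
drop 3:b onto {2:a}
drop 4:o onto {3:b}
drop 5:e onto {1:u, 3:b}
drop 6:u onto {5:e}
ground layer = {0:u, 2:a}
drop-orders for the pieces not yet dropped (sum over which currently-grounded one goes next):
  1 to go: {4} 1  {6} 1
  2 to go: {4,6} 2  {5,6} 1
  3 to go: {1,5,6} 1  {4,5,6} 3
  4 to go: {0,1,5,6} 1  {1,4,5,6} 4  {3,4,5,6} 3
  5 to go: {0,1,4,5,6} 5  {1,3,4,5,6} 7  {2,3,4,5,6} 3
  if 0:u drops first: 10 orders
  if 2:a drops first: 12 orders
heap linearizations: 22

22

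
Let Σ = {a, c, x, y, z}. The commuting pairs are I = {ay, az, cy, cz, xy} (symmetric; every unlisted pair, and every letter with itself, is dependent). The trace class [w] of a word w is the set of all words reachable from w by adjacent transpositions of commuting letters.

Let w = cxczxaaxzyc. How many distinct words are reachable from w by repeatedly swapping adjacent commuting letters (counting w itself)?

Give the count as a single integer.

6

0(c) covers ∅
1(x) covers 0:c
2(c) covers 1:x
3(z) covers 1:x
4(x) covers 2:c, 3:z
5(a) covers 4:x
6(a) covers 5:a
7(x) covers 6:a
8(z) covers 7:x
9(y) covers 8:z
10(c) covers 7:x
floor of heap: 0:c
completions by unplaced set U, small U first (add the entries for U minus each lowest piece of U):
  |U|=1: {9}:1  {10}:1
  |U|=2: {8,9}:1  {9,10}:2
  |U|=3: {8,9,10}:3
  |U|=4: {7,8,9,10}:3
  |U|=5: {6,7,8,9,10}:3
  |U|=6: {5,6,7,8,9,10}:3
  |U|=7: {4,5,6,7,8,9,10}:3
  |U|=8: {2,4,5,6,7,8,9,10}:3  {3,4,5,6,7,8,9,10}:3
  |U|=9: {2,3,4,5,6,7,8,9,10}:6
  start at 0(c): 6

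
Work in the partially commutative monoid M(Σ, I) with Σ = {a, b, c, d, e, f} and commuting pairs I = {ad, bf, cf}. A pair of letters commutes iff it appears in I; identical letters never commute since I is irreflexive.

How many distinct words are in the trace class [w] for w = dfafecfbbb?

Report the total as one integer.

5

drop 0:d onto floor
drop 1:f onto {0:d}
drop 2:a onto {1:f}
drop 3:f onto {2:a}
drop 4:e onto {3:f}
drop 5:c onto {4:e}
drop 6:f onto {4:e}
drop 7:b onto {5:c}
drop 8:b onto {7:b}
drop 9:b onto {8:b}
ground layer = {0:d}
drop-orders for the pieces not yet dropped (sum over which currently-grounded one goes next):
  1 to go: {6} 1  {9} 1
  2 to go: {6,9} 2  {8,9} 1
  3 to go: {6,8,9} 3  {7,8,9} 1
  4 to go: {5,7,8,9} 1  {6,7,8,9} 4
  5 to go: {5,6,7,8,9} 5
  6 to go: {4,5,6,7,8,9} 5
  7 to go: {3,4,5,6,7,8,9} 5
  8 to go: {2,3,4,5,6,7,8,9} 5
  if 0:d drops first: 5 orders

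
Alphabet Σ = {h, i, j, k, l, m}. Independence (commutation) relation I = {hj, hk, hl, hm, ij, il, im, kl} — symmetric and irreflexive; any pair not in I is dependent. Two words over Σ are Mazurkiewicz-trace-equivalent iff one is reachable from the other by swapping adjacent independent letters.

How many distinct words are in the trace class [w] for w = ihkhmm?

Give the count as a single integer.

10

0(i) covers ∅
1(h) covers 0:i
2(k) covers 0:i
3(h) covers 1:h
4(m) covers 2:k
5(m) covers 4:m
floor of heap: 0:i
completions by unplaced set U, small U first (add the entries for U minus each lowest piece of U):
  |U|=1: {3}:1  {5}:1
  |U|=2: {1,3}:1  {3,5}:2  {4,5}:1
  |U|=3: {1,3,5}:3  {2,4,5}:1  {3,4,5}:3
  |U|=4: {1,3,4,5}:6  {2,3,4,5}:4
  start at 0(i): 10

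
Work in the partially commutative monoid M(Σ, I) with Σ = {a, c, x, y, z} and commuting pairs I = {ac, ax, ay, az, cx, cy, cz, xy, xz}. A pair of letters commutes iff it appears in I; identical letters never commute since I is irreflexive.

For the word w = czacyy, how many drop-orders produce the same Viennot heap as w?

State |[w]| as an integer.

#0=c has no predecessor
#1=z has no predecessor
#2=a has no predecessor
#3=c depends on [0:c]
#4=y depends on [1:z]
#5=y depends on [4:y]
sources: [0:c, 1:z, 2:a]
N(rest) = Σ N(rest − s) over sources s of rest; N(one piece) = 1:
  size 1 → [2]=1  [3]=1  [5]=1
  size 2 → [0,3]=1  [2,3]=2  [2,5]=2  [3,5]=2  [4,5]=1
  size 3 → [0,2,3]=3  [0,3,5]=3  [1,4,5]=1  [2,3,5]=6  [2,4,5]=3  [3,4,5]=3
  size 4 → [0,2,3,5]=12  [0,3,4,5]=6  [1,2,4,5]=4  [1,3,4,5]=4  [2,3,4,5]=12
  first=0(c) contributes 20
  first=1(z) contributes 30
  first=2(a) contributes 10
|[w]| = 60

60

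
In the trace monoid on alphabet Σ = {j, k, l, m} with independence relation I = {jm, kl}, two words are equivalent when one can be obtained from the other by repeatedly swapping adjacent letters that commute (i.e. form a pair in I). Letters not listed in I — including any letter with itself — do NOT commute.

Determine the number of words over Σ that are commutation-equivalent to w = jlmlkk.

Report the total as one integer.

0(j) covers ∅
1(l) covers 0:j
2(m) covers 1:l
3(l) covers 2:m
4(k) covers 2:m
5(k) covers 4:k
floor of heap: 0:j
completions by unplaced set U, small U first (add the entries for U minus each lowest piece of U):
  |U|=1: {3}:1  {5}:1
  |U|=2: {3,5}:2  {4,5}:1
  |U|=3: {3,4,5}:3
  |U|=4: {2,3,4,5}:3
  start at 0(j): 3

3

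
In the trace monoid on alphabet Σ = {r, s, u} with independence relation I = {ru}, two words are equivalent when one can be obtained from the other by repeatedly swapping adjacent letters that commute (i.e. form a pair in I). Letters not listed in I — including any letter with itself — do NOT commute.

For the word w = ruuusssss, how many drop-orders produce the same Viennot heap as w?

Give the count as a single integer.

4

#0=r has no predecessor
#1=u has no predecessor
#2=u depends on [1:u]
#3=u depends on [2:u]
#4=s depends on [0:r, 3:u]
#5=s depends on [4:s]
#6=s depends on [5:s]
#7=s depends on [6:s]
#8=s depends on [7:s]
sources: [0:r, 1:u]
N(rest) = Σ N(rest − s) over sources s of rest; N(one piece) = 1:
  size 1 → [8]=1
  size 2 → [7,8]=1
  size 3 → [6,7,8]=1
  size 4 → [5,6,7,8]=1
  size 5 → [4,5,6,7,8]=1
  size 6 → [0,4,5,6,7,8]=1  [3,4,5,6,7,8]=1
  size 7 → [0,3,4,5,6,7,8]=2  [2,3,4,5,6,7,8]=1
  first=0(r) contributes 1
  first=1(u) contributes 3
|[w]| = 4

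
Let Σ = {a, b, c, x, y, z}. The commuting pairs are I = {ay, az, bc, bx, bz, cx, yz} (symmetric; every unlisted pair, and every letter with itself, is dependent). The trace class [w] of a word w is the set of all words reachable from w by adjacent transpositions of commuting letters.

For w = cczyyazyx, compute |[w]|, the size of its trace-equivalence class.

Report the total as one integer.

60

piece 0:c — minimal
piece 1:c rests on {0:c}
piece 2:z rests on {1:c}
piece 3:y rests on {1:c}
piece 4:y rests on {3:y}
piece 5:a rests on {1:c}
piece 6:z rests on {2:z}
piece 7:y rests on {4:y}
piece 8:x rests on {5:a, 6:z, 7:y}
minimal pieces: {0:c}
ways to finish when only these pieces remain (= sum over removing one remaining piece with nothing left below it):
  1 left: {8}→1
  2 left: {5,8}→1  {6,8}→1  {7,8}→1
  3 left: {2,6,8}→1  {4,7,8}→1  {5,6,8}→2  {5,7,8}→2  {6,7,8}→2
  4 left: {2,5,6,8}→3  {2,6,7,8}→3  {3,4,7,8}→1  {4,5,7,8}→3  {4,6,7,8}→3  {5,6,7,8}→6
  5 left: {2,4,6,7,8}→6  {2,5,6,7,8}→12  {3,4,5,7,8}→4  {3,4,6,7,8}→4  {4,5,6,7,8}→12
  6 left: {2,3,4,6,7,8}→10  {2,4,5,6,7,8}→30  {3,4,5,6,7,8}→20
  7 left: {2,3,4,5,6,7,8}→60
  placing 0:c first → 60 extensions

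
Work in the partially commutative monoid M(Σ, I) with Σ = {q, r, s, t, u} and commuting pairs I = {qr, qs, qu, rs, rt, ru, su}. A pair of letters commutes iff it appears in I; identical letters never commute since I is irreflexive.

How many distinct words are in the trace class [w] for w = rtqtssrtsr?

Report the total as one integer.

drop 0:r onto floor
drop 1:t onto floor
drop 2:q onto {1:t}
drop 3:t onto {2:q}
drop 4:s onto {3:t}
drop 5:s onto {4:s}
drop 6:r onto {0:r}
drop 7:t onto {5:s}
drop 8:s onto {7:t}
drop 9:r onto {6:r}
ground layer = {0:r, 1:t}
drop-orders for the pieces not yet dropped (sum over which currently-grounded one goes next):
  1 to go: {8} 1  {9} 1
  2 to go: {6,9} 1  {7,8} 1  {8,9} 2
  3 to go: {0,6,9} 1  {5,7,8} 1  {6,8,9} 3  {7,8,9} 3
  4 to go: {0,6,8,9} 4  {4,5,7,8} 1  {5,7,8,9} 4  {6,7,8,9} 6
  5 to go: {0,6,7,8,9} 10  {3,4,5,7,8} 1  {4,5,7,8,9} 5  {5,6,7,8,9} 10
  6 to go: {0,5,6,7,8,9} 20  {2,3,4,5,7,8} 1  {3,4,5,7,8,9} 6  {4,5,6,7,8,9} 15
  7 to go: {0,4,5,6,7,8,9} 35  {1,2,3,4,5,7,8} 1  {2,3,4,5,7,8,9} 7  {3,4,5,6,7,8,9} 21
  8 to go: {0,3,4,5,6,7,8,9} 56  {1,2,3,4,5,7,8,9} 8  {2,3,4,5,6,7,8,9} 28
  if 0:r drops first: 36 orders
  if 1:t drops first: 84 orders
heap linearizations: 120

120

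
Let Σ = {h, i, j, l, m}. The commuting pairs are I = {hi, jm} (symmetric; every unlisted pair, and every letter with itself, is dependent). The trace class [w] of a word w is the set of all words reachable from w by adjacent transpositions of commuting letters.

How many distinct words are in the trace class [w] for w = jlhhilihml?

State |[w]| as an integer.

6

drop 0:j onto floor
drop 1:l onto {0:j}
drop 2:h onto {1:l}
drop 3:h onto {2:h}
drop 4:i onto {1:l}
drop 5:l onto {3:h, 4:i}
drop 6:i onto {5:l}
drop 7:h onto {5:l}
drop 8:m onto {6:i, 7:h}
drop 9:l onto {8:m}
ground layer = {0:j}
drop-orders for the pieces not yet dropped (sum over which currently-grounded one goes next):
  1 to go: {9} 1
  2 to go: {8,9} 1
  3 to go: {6,8,9} 1  {7,8,9} 1
  4 to go: {6,7,8,9} 2
  5 to go: {5,6,7,8,9} 2
  6 to go: {3,5,6,7,8,9} 2  {4,5,6,7,8,9} 2
  7 to go: {2,3,5,6,7,8,9} 2  {3,4,5,6,7,8,9} 4
  8 to go: {2,3,4,5,6,7,8,9} 6
  if 0:j drops first: 6 orders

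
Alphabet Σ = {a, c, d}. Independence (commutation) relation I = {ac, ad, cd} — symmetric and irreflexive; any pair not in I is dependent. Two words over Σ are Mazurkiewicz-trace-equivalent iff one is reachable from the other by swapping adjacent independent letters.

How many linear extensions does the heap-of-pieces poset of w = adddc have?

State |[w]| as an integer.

drop 0:a onto floor
drop 1:d onto floor
drop 2:d onto {1:d}
drop 3:d onto {2:d}
drop 4:c onto floor
ground layer = {0:a, 1:d, 4:c}
drop-orders for the pieces not yet dropped (sum over which currently-grounded one goes next):
  1 to go: {0} 1  {3} 1  {4} 1
  2 to go: {0,3} 2  {0,4} 2  {2,3} 1  {3,4} 2
  3 to go: {0,2,3} 3  {0,3,4} 6  {1,2,3} 1  {2,3,4} 3
  if 0:a drops first: 4 orders
  if 1:d drops first: 12 orders
  if 4:c drops first: 4 orders
heap linearizations: 20

20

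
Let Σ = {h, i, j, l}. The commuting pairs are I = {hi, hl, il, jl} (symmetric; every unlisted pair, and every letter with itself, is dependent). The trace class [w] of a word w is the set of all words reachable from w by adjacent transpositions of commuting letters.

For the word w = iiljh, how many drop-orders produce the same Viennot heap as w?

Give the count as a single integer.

5

0(i) covers ∅
1(i) covers 0:i
2(l) covers ∅
3(j) covers 1:i
4(h) covers 3:j
floor of heap: 0:i, 2:l
completions by unplaced set U, small U first (add the entries for U minus each lowest piece of U):
  |U|=1: {2}:1  {4}:1
  |U|=2: {2,4}:2  {3,4}:1
  |U|=3: {1,3,4}:1  {2,3,4}:3
  start at 0(i): 4
  start at 2(l): 1
sum over floor = 5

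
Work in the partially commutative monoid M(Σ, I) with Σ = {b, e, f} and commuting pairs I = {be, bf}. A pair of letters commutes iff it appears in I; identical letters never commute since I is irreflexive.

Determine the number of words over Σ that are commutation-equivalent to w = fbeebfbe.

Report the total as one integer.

56

piece 0:f — minimal
piece 1:b — minimal
piece 2:e rests on {0:f}
piece 3:e rests on {2:e}
piece 4:b rests on {1:b}
piece 5:f rests on {3:e}
piece 6:b rests on {4:b}
piece 7:e rests on {5:f}
minimal pieces: {0:f, 1:b}
ways to finish when only these pieces remain (= sum over removing one remaining piece with nothing left below it):
  1 left: {6}→1  {7}→1
  2 left: {4,6}→1  {5,7}→1  {6,7}→2
  3 left: {1,4,6}→1  {3,5,7}→1  {4,6,7}→3  {5,6,7}→3
  4 left: {1,4,6,7}→4  {2,3,5,7}→1  {3,5,6,7}→4  {4,5,6,7}→6
  5 left: {0,2,3,5,7}→1  {1,4,5,6,7}→10  {2,3,5,6,7}→5  {3,4,5,6,7}→10
  6 left: {0,2,3,5,6,7}→6  {1,3,4,5,6,7}→20  {2,3,4,5,6,7}→15
  placing 0:f first → 35 extensions
  placing 1:b first → 21 extensions
total linear extensions = 56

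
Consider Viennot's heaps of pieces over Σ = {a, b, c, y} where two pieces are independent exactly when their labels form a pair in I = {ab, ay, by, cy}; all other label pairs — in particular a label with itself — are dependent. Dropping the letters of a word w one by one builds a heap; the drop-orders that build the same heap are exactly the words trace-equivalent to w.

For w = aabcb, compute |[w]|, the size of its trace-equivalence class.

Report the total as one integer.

3

piece 0:a — minimal
piece 1:a rests on {0:a}
piece 2:b — minimal
piece 3:c rests on {1:a, 2:b}
piece 4:b rests on {3:c}
minimal pieces: {0:a, 2:b}
ways to finish when only these pieces remain (= sum over removing one remaining piece with nothing left below it):
  1 left: {4}→1
  2 left: {3,4}→1
  3 left: {1,3,4}→1  {2,3,4}→1
  placing 0:a first → 2 extensions
  placing 2:b first → 1 extensions
total linear extensions = 3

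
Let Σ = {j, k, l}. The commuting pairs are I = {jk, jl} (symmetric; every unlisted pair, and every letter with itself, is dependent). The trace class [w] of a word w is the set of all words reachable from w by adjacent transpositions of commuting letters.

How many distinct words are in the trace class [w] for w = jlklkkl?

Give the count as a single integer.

piece 0:j — minimal
piece 1:l — minimal
piece 2:k rests on {1:l}
piece 3:l rests on {2:k}
piece 4:k rests on {3:l}
piece 5:k rests on {4:k}
piece 6:l rests on {5:k}
minimal pieces: {0:j, 1:l}
ways to finish when only these pieces remain (= sum over removing one remaining piece with nothing left below it):
  1 left: {0}→1  {6}→1
  2 left: {0,6}→2  {5,6}→1
  3 left: {0,5,6}→3  {4,5,6}→1
  4 left: {0,4,5,6}→4  {3,4,5,6}→1
  5 left: {0,3,4,5,6}→5  {2,3,4,5,6}→1
  placing 0:j first → 1 extensions
  placing 1:l first → 6 extensions
total linear extensions = 7

7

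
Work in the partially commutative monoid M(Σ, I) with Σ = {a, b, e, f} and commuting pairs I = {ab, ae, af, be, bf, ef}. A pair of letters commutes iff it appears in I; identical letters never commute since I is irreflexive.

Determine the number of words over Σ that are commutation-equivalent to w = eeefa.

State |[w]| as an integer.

20

0(e) covers ∅
1(e) covers 0:e
2(e) covers 1:e
3(f) covers ∅
4(a) covers ∅
floor of heap: 0:e, 3:f, 4:a
completions by unplaced set U, small U first (add the entries for U minus each lowest piece of U):
  |U|=1: {2}:1  {3}:1  {4}:1
  |U|=2: {1,2}:1  {2,3}:2  {2,4}:2  {3,4}:2
  |U|=3: {0,1,2}:1  {1,2,3}:3  {1,2,4}:3  {2,3,4}:6
  start at 0(e): 12
  start at 3(f): 4
  start at 4(a): 4
sum over floor = 20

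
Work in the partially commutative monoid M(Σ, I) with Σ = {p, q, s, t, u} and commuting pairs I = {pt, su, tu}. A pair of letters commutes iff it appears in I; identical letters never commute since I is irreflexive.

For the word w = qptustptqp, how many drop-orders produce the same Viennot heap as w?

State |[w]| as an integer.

21

#0=q has no predecessor
#1=p depends on [0:q]
#2=t depends on [0:q]
#3=u depends on [1:p]
#4=s depends on [1:p, 2:t]
#5=t depends on [4:s]
#6=p depends on [3:u, 4:s]
#7=t depends on [5:t]
#8=q depends on [6:p, 7:t]
#9=p depends on [8:q]
sources: [0:q]
N(rest) = Σ N(rest − s) over sources s of rest; N(one piece) = 1:
  size 1 → [9]=1
  size 2 → [8,9]=1
  size 3 → [6,8,9]=1  [7,8,9]=1
  size 4 → [3,6,8,9]=1  [5,7,8,9]=1  [6,7,8,9]=2
  size 5 → [3,6,7,8,9]=3  [5,6,7,8,9]=3
  size 6 → [3,5,6,7,8,9]=6  [4,5,6,7,8,9]=3
  size 7 → [2,4,5,6,7,8,9]=3  [3,4,5,6,7,8,9]=9
  size 8 → [1,3,4,5,6,7,8,9]=9  [2,3,4,5,6,7,8,9]=12
  first=0(q) contributes 21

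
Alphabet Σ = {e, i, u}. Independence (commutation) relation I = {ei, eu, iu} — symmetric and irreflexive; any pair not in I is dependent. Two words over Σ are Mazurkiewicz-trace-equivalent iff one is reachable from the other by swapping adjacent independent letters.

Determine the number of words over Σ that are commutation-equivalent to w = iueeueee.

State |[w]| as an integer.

168

drop 0:i onto floor
drop 1:u onto floor
drop 2:e onto floor
drop 3:e onto {2:e}
drop 4:u onto {1:u}
drop 5:e onto {3:e}
drop 6:e onto {5:e}
drop 7:e onto {6:e}
ground layer = {0:i, 1:u, 2:e}
drop-orders for the pieces not yet dropped (sum over which currently-grounded one goes next):
  1 to go: {0} 1  {4} 1  {7} 1
  2 to go: {0,4} 2  {0,7} 2  {1,4} 1  {4,7} 2  {6,7} 1
  3 to go: {0,1,4} 3  {0,4,7} 6  {0,6,7} 3  {1,4,7} 3  {4,6,7} 3  {5,6,7} 1
  4 to go: {0,1,4,7} 12  {0,4,6,7} 12  {0,5,6,7} 4  {1,4,6,7} 6  {3,5,6,7} 1  {4,5,6,7} 4
  5 to go: {0,1,4,6,7} 30  {0,3,5,6,7} 5  {0,4,5,6,7} 20  {1,4,5,6,7} 10  {2,3,5,6,7} 1  {3,4,5,6,7} 5
  6 to go: {0,1,4,5,6,7} 60  {0,2,3,5,6,7} 6  {0,3,4,5,6,7} 30  {1,3,4,5,6,7} 15  {2,3,4,5,6,7} 6
  if 0:i drops first: 21 orders
  if 1:u drops first: 42 orders
  if 2:e drops first: 105 orders
heap linearizations: 168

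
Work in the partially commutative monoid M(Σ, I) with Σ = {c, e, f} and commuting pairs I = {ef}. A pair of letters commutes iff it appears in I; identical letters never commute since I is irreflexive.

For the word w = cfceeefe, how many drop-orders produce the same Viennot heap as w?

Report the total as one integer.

drop 0:c onto floor
drop 1:f onto {0:c}
drop 2:c onto {1:f}
drop 3:e onto {2:c}
drop 4:e onto {3:e}
drop 5:e onto {4:e}
drop 6:f onto {2:c}
drop 7:e onto {5:e}
ground layer = {0:c}
drop-orders for the pieces not yet dropped (sum over which currently-grounded one goes next):
  1 to go: {6} 1  {7} 1
  2 to go: {5,7} 1  {6,7} 2
  3 to go: {4,5,7} 1  {5,6,7} 3
  4 to go: {3,4,5,7} 1  {4,5,6,7} 4
  5 to go: {3,4,5,6,7} 5
  6 to go: {2,3,4,5,6,7} 5
  if 0:c drops first: 5 orders

5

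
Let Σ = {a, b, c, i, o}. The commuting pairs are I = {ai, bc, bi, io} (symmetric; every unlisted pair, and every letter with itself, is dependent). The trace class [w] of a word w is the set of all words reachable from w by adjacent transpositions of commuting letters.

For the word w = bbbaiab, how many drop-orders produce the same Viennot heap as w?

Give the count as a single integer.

drop 0:b onto floor
drop 1:b onto {0:b}
drop 2:b onto {1:b}
drop 3:a onto {2:b}
drop 4:i onto floor
drop 5:a onto {3:a}
drop 6:b onto {5:a}
ground layer = {0:b, 4:i}
drop-orders for the pieces not yet dropped (sum over which currently-grounded one goes next):
  1 to go: {4} 1  {6} 1
  2 to go: {4,6} 2  {5,6} 1
  3 to go: {3,5,6} 1  {4,5,6} 3
  4 to go: {2,3,5,6} 1  {3,4,5,6} 4
  5 to go: {1,2,3,5,6} 1  {2,3,4,5,6} 5
  if 0:b drops first: 6 orders
  if 4:i drops first: 1 orders
heap linearizations: 7

7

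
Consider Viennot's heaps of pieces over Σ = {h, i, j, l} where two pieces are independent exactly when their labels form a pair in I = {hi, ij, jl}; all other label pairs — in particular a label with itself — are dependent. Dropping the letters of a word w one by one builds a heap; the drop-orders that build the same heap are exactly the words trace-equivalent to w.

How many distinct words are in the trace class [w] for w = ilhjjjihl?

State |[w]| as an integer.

6

drop 0:i onto floor
drop 1:l onto {0:i}
drop 2:h onto {1:l}
drop 3:j onto {2:h}
drop 4:j onto {3:j}
drop 5:j onto {4:j}
drop 6:i onto {1:l}
drop 7:h onto {5:j}
drop 8:l onto {6:i, 7:h}
ground layer = {0:i}
drop-orders for the pieces not yet dropped (sum over which currently-grounded one goes next):
  1 to go: {8} 1
  2 to go: {6,8} 1  {7,8} 1
  3 to go: {5,7,8} 1  {6,7,8} 2
  4 to go: {4,5,7,8} 1  {5,6,7,8} 3
  5 to go: {3,4,5,7,8} 1  {4,5,6,7,8} 4
  6 to go: {2,3,4,5,7,8} 1  {3,4,5,6,7,8} 5
  7 to go: {2,3,4,5,6,7,8} 6
  if 0:i drops first: 6 orders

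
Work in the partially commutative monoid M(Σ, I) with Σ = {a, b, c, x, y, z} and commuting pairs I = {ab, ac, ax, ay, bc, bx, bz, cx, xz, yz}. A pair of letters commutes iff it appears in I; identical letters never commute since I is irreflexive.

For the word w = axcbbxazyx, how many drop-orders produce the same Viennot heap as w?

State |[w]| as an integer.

3180

0(a) covers ∅
1(x) covers ∅
2(c) covers ∅
3(b) covers ∅
4(b) covers 3:b
5(x) covers 1:x
6(a) covers 0:a
7(z) covers 2:c, 6:a
8(y) covers 2:c, 4:b, 5:x
9(x) covers 8:y
floor of heap: 0:a, 1:x, 2:c, 3:b
completions by unplaced set U, small U first (add the entries for U minus each lowest piece of U):
  |U|=1: {7}:1  {9}:1
  |U|=2: {6,7}:1  {7,9}:2  {8,9}:1
  |U|=3: {0,6,7}:1  {4,8,9}:1  {5,8,9}:1  {6,7,9}:3  {7,8,9}:3
  |U|=4: {0,6,7,9}:4  {1,5,8,9}:1  {2,7,8,9}:3  {3,4,8,9}:1  {4,5,8,9}:2  {4,7,8,9}:4  {5,7,8,9}:4  {6,7,8,9}:6
  |U|=5: {0,6,7,8,9}:10  {1,4,5,8,9}:3  {1,5,7,8,9}:5  {2,4,7,8,9}:7  {2,5,7,8,9}:7  {2,6,7,8,9}:9  {3,4,5,8,9}:3  {3,4,7,8,9}:5  {4,5,7,8,9}:10  {4,6,7,8,9}:10  {5,6,7,8,9}:10
  |U|=6: {0,2,6,7,8,9}:19  {0,4,6,7,8,9}:20  {0,5,6,7,8,9}:20  {1,2,5,7,8,9}:12  {1,3,4,5,8,9}:6  {1,4,5,7,8,9}:18  {1,5,6,7,8,9}:15  {2,3,4,7,8,9}:12  {2,4,5,7,8,9}:24  {2,4,6,7,8,9}:26  {2,5,6,7,8,9}:26  {3,4,5,7,8,9}:18  {3,4,6,7,8,9}:15  {4,5,6,7,8,9}:30
  |U|=7: {0,1,5,6,7,8,9}:35  {0,2,4,6,7,8,9}:65  {0,2,5,6,7,8,9}:65  {0,3,4,6,7,8,9}:35  {0,4,5,6,7,8,9}:70  {1,2,4,5,7,8,9}:54  {1,2,5,6,7,8,9}:53  {1,3,4,5,7,8,9}:42  {1,4,5,6,7,8,9}:63  {2,3,4,5,7,8,9}:54  {2,3,4,6,7,8,9}:53  {2,4,5,6,7,8,9}:106  {3,4,5,6,7,8,9}:63
  |U|=8: {0,1,2,5,6,7,8,9}:153  {0,1,4,5,6,7,8,9}:168  {0,2,3,4,6,7,8,9}:153  {0,2,4,5,6,7,8,9}:306  {0,3,4,5,6,7,8,9}:168  {1,2,3,4,5,7,8,9}:150  {1,2,4,5,6,7,8,9}:276  {1,3,4,5,6,7,8,9}:168  {2,3,4,5,6,7,8,9}:276
  start at 0(a): 870
  start at 1(x): 903
  start at 2(c): 504
  start at 3(b): 903
sum over floor = 3180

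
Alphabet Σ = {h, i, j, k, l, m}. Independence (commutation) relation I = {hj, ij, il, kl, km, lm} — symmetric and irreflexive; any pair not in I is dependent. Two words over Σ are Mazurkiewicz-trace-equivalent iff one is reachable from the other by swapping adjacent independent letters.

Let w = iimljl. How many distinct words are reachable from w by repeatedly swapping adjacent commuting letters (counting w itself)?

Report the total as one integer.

4

piece 0:i — minimal
piece 1:i rests on {0:i}
piece 2:m rests on {1:i}
piece 3:l — minimal
piece 4:j rests on {2:m, 3:l}
piece 5:l rests on {4:j}
minimal pieces: {0:i, 3:l}
ways to finish when only these pieces remain (= sum over removing one remaining piece with nothing left below it):
  1 left: {5}→1
  2 left: {4,5}→1
  3 left: {2,4,5}→1  {3,4,5}→1
  4 left: {1,2,4,5}→1  {2,3,4,5}→2
  placing 0:i first → 3 extensions
  placing 3:l first → 1 extensions
total linear extensions = 4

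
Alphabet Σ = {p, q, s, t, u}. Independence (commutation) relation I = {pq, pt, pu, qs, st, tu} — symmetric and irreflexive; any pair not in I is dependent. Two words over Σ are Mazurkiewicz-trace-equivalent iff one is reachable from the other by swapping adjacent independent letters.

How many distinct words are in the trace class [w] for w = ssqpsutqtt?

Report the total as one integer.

drop 0:s onto floor
drop 1:s onto {0:s}
drop 2:q onto floor
drop 3:p onto {1:s}
drop 4:s onto {3:p}
drop 5:u onto {2:q, 4:s}
drop 6:t onto {2:q}
drop 7:q onto {5:u, 6:t}
drop 8:t onto {7:q}
drop 9:t onto {8:t}
ground layer = {0:s, 2:q}
drop-orders for the pieces not yet dropped (sum over which currently-grounded one goes next):
  1 to go: {9} 1
  2 to go: {8,9} 1
  3 to go: {7,8,9} 1
  4 to go: {5,7,8,9} 1  {6,7,8,9} 1
  5 to go: {4,5,7,8,9} 1  {5,6,7,8,9} 2
  6 to go: {2,5,6,7,8,9} 2  {3,4,5,7,8,9} 1  {4,5,6,7,8,9} 3
  7 to go: {1,3,4,5,7,8,9} 1  {2,4,5,6,7,8,9} 5  {3,4,5,6,7,8,9} 4
  8 to go: {0,1,3,4,5,7,8,9} 1  {1,3,4,5,6,7,8,9} 5  {2,3,4,5,6,7,8,9} 9
  if 0:s drops first: 14 orders
  if 2:q drops first: 6 orders
heap linearizations: 20

20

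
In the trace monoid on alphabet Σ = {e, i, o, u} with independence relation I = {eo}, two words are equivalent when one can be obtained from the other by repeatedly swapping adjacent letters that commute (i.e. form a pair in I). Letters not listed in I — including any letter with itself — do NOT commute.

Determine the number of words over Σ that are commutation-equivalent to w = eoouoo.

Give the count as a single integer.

0(e) covers ∅
1(o) covers ∅
2(o) covers 1:o
3(u) covers 0:e, 2:o
4(o) covers 3:u
5(o) covers 4:o
floor of heap: 0:e, 1:o
completions by unplaced set U, small U first (add the entries for U minus each lowest piece of U):
  |U|=1: {5}:1
  |U|=2: {4,5}:1
  |U|=3: {3,4,5}:1
  |U|=4: {0,3,4,5}:1  {2,3,4,5}:1
  start at 0(e): 1
  start at 1(o): 2
sum over floor = 3

3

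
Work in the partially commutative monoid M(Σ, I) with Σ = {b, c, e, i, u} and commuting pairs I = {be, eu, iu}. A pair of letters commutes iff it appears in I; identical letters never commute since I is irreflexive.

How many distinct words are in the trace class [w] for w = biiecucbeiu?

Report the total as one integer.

drop 0:b onto floor
drop 1:i onto {0:b}
drop 2:i onto {1:i}
drop 3:e onto {2:i}
drop 4:c onto {3:e}
drop 5:u onto {4:c}
drop 6:c onto {5:u}
drop 7:b onto {6:c}
drop 8:e onto {6:c}
drop 9:i onto {7:b, 8:e}
drop 10:u onto {7:b}
ground layer = {0:b}
drop-orders for the pieces not yet dropped (sum over which currently-grounded one goes next):
  1 to go: {9} 1  {10} 1
  2 to go: {8,9} 1  {9,10} 2
  3 to go: {7,9,10} 2  {8,9,10} 3
  4 to go: {7,8,9,10} 5
  5 to go: {6,7,8,9,10} 5
  6 to go: {5,6,7,8,9,10} 5
  7 to go: {4,5,6,7,8,9,10} 5
  8 to go: {3,4,5,6,7,8,9,10} 5
  9 to go: {2,3,4,5,6,7,8,9,10} 5
  if 0:b drops first: 5 orders

5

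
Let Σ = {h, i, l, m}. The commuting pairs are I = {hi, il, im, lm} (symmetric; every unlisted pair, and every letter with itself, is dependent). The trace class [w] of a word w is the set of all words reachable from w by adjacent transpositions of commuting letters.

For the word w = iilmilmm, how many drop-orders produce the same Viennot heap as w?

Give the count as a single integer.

560

piece 0:i — minimal
piece 1:i rests on {0:i}
piece 2:l — minimal
piece 3:m — minimal
piece 4:i rests on {1:i}
piece 5:l rests on {2:l}
piece 6:m rests on {3:m}
piece 7:m rests on {6:m}
minimal pieces: {0:i, 2:l, 3:m}
ways to finish when only these pieces remain (= sum over removing one remaining piece with nothing left below it):
  1 left: {4}→1  {5}→1  {7}→1
  2 left: {1,4}→1  {2,5}→1  {4,5}→2  {4,7}→2  {5,7}→2  {6,7}→1
  3 left: {0,1,4}→1  {1,4,5}→3  {1,4,7}→3  {2,4,5}→3  {2,5,7}→3  {3,6,7}→1  {4,5,7}→6  {4,6,7}→3  {5,6,7}→3
  4 left: {0,1,4,5}→4  {0,1,4,7}→4  {1,2,4,5}→6  {1,4,5,7}→12  {1,4,6,7}→6  {2,4,5,7}→12  {2,5,6,7}→6  {3,4,6,7}→4  {3,5,6,7}→4  {4,5,6,7}→12
  5 left: {0,1,2,4,5}→10  {0,1,4,5,7}→20  {0,1,4,6,7}→10  {1,2,4,5,7}→30  {1,3,4,6,7}→10  {1,4,5,6,7}→30  {2,3,5,6,7}→10  {2,4,5,6,7}→30  {3,4,5,6,7}→20
  6 left: {0,1,2,4,5,7}→60  {0,1,3,4,6,7}→20  {0,1,4,5,6,7}→60  {1,2,4,5,6,7}→90  {1,3,4,5,6,7}→60  {2,3,4,5,6,7}→60
  placing 0:i first → 210 extensions
  placing 2:l first → 140 extensions
  placing 3:m first → 210 extensions
total linear extensions = 560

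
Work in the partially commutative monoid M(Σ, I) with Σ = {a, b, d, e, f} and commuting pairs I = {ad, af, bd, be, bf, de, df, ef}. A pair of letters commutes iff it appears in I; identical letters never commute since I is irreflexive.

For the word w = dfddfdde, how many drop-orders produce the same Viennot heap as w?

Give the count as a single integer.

168

0(d) covers ∅
1(f) covers ∅
2(d) covers 0:d
3(d) covers 2:d
4(f) covers 1:f
5(d) covers 3:d
6(d) covers 5:d
7(e) covers ∅
floor of heap: 0:d, 1:f, 7:e
completions by unplaced set U, small U first (add the entries for U minus each lowest piece of U):
  |U|=1: {4}:1  {6}:1  {7}:1
  |U|=2: {1,4}:1  {4,6}:2  {4,7}:2  {5,6}:1  {6,7}:2
  |U|=3: {1,4,6}:3  {1,4,7}:3  {3,5,6}:1  {4,5,6}:3  {4,6,7}:6  {5,6,7}:3
  |U|=4: {1,4,5,6}:6  {1,4,6,7}:12  {2,3,5,6}:1  {3,4,5,6}:4  {3,5,6,7}:4  {4,5,6,7}:12
  |U|=5: {0,2,3,5,6}:1  {1,3,4,5,6}:10  {1,4,5,6,7}:30  {2,3,4,5,6}:5  {2,3,5,6,7}:5  {3,4,5,6,7}:20
  |U|=6: {0,2,3,4,5,6}:6  {0,2,3,5,6,7}:6  {1,2,3,4,5,6}:15  {1,3,4,5,6,7}:60  {2,3,4,5,6,7}:30
  start at 0(d): 105
  start at 1(f): 42
  start at 7(e): 21
sum over floor = 168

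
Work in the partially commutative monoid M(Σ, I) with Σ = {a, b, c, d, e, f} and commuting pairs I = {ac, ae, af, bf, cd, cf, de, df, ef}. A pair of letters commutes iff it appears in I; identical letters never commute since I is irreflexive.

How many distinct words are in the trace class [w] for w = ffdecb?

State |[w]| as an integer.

45

drop 0:f onto floor
drop 1:f onto {0:f}
drop 2:d onto floor
drop 3:e onto floor
drop 4:c onto {3:e}
drop 5:b onto {2:d, 4:c}
ground layer = {0:f, 2:d, 3:e}
drop-orders for the pieces not yet dropped (sum over which currently-grounded one goes next):
  1 to go: {1} 1  {5} 1
  2 to go: {0,1} 1  {1,5} 2  {2,5} 1  {4,5} 1
  3 to go: {0,1,5} 3  {1,2,5} 3  {1,4,5} 3  {2,4,5} 2  {3,4,5} 1
  4 to go: {0,1,2,5} 6  {0,1,4,5} 6  {1,2,4,5} 8  {1,3,4,5} 4  {2,3,4,5} 3
  if 0:f drops first: 15 orders
  if 2:d drops first: 10 orders
  if 3:e drops first: 20 orders
heap linearizations: 45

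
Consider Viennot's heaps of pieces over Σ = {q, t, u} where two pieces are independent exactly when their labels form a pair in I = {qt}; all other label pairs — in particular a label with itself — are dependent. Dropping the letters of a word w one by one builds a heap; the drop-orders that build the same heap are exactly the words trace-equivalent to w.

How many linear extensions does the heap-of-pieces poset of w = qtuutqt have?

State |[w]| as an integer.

0(q) covers ∅
1(t) covers ∅
2(u) covers 0:q, 1:t
3(u) covers 2:u
4(t) covers 3:u
5(q) covers 3:u
6(t) covers 4:t
floor of heap: 0:q, 1:t
completions by unplaced set U, small U first (add the entries for U minus each lowest piece of U):
  |U|=1: {5}:1  {6}:1
  |U|=2: {4,6}:1  {5,6}:2
  |U|=3: {4,5,6}:3
  |U|=4: {3,4,5,6}:3
  |U|=5: {2,3,4,5,6}:3
  start at 0(q): 3
  start at 1(t): 3
sum over floor = 6

6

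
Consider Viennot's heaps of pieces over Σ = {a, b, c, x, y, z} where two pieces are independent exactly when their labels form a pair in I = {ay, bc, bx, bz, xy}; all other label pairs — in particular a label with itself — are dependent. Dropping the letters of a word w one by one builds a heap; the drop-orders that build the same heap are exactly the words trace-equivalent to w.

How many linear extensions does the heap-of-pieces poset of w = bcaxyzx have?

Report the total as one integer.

6

#0=b has no predecessor
#1=c has no predecessor
#2=a depends on [0:b, 1:c]
#3=x depends on [2:a]
#4=y depends on [0:b, 1:c]
#5=z depends on [3:x, 4:y]
#6=x depends on [5:z]
sources: [0:b, 1:c]
N(rest) = Σ N(rest − s) over sources s of rest; N(one piece) = 1:
  size 1 → [6]=1
  size 2 → [5,6]=1
  size 3 → [3,5,6]=1  [4,5,6]=1
  size 4 → [2,3,5,6]=1  [3,4,5,6]=2
  size 5 → [2,3,4,5,6]=3
  first=0(b) contributes 3
  first=1(c) contributes 3
|[w]| = 6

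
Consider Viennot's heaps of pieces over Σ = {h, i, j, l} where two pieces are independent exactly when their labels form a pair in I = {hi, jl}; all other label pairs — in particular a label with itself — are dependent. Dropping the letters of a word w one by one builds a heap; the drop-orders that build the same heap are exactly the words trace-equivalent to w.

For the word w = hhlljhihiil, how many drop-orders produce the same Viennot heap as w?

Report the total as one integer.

drop 0:h onto floor
drop 1:h onto {0:h}
drop 2:l onto {1:h}
drop 3:l onto {2:l}
drop 4:j onto {1:h}
drop 5:h onto {3:l, 4:j}
drop 6:i onto {3:l, 4:j}
drop 7:h onto {5:h}
drop 8:i onto {6:i}
drop 9:i onto {8:i}
drop 10:l onto {7:h, 9:i}
ground layer = {0:h}
drop-orders for the pieces not yet dropped (sum over which currently-grounded one goes next):
  1 to go: {10} 1
  2 to go: {7,10} 1  {9,10} 1
  3 to go: {5,7,10} 1  {7,9,10} 2  {8,9,10} 1
  4 to go: {5,7,9,10} 3  {6,8,9,10} 1  {7,8,9,10} 3
  5 to go: {5,7,8,9,10} 6  {6,7,8,9,10} 4
  6 to go: {5,6,7,8,9,10} 10
  7 to go: {3,5,6,7,8,9,10} 10  {4,5,6,7,8,9,10} 10
  8 to go: {2,3,5,6,7,8,9,10} 10  {3,4,5,6,7,8,9,10} 20
  9 to go: {2,3,4,5,6,7,8,9,10} 30
  if 0:h drops first: 30 orders

30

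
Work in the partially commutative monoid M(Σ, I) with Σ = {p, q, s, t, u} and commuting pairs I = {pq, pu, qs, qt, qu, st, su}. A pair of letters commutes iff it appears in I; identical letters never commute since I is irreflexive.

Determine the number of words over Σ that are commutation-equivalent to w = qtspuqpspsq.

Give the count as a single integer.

piece 0:q — minimal
piece 1:t — minimal
piece 2:s — minimal
piece 3:p rests on {1:t, 2:s}
piece 4:u rests on {1:t}
piece 5:q rests on {0:q}
piece 6:p rests on {3:p}
piece 7:s rests on {6:p}
piece 8:p rests on {7:s}
piece 9:s rests on {8:p}
piece 10:q rests on {5:q}
minimal pieces: {0:q, 1:t, 2:s}
ways to finish when only these pieces remain (= sum over removing one remaining piece with nothing left below it):
  1 left: {4}→1  {9}→1  {10}→1
  2 left: {4,9}→2  {4,10}→2  {5,10}→1  {8,9}→1  {9,10}→2
  3 left: {0,5,10}→1  {4,5,10}→3  {4,8,9}→3  {4,9,10}→6  {5,9,10}→3  {7,8,9}→1  {8,9,10}→3
  4 left: {0,4,5,10}→4  {0,5,9,10}→4  {4,5,9,10}→12  {4,7,8,9}→4  {4,8,9,10}→12  {5,8,9,10}→6  {6,7,8,9}→1  {7,8,9,10}→4
  5 left: {0,4,5,9,10}→20  {0,5,8,9,10}→10  {3,6,7,8,9}→1  {4,5,8,9,10}→30  {4,6,7,8,9}→5  {4,7,8,9,10}→20  {5,7,8,9,10}→10  {6,7,8,9,10}→5
  6 left: {0,4,5,8,9,10}→60  {0,5,7,8,9,10}→20  {2,3,6,7,8,9}→1  {3,4,6,7,8,9}→6  {3,6,7,8,9,10}→6  {4,5,7,8,9,10}→60  {4,6,7,8,9,10}→30  {5,6,7,8,9,10}→15
  7 left: {0,4,5,7,8,9,10}→140  {0,5,6,7,8,9,10}→35  {1,3,4,6,7,8,9}→6  {2,3,4,6,7,8,9}→7  {2,3,6,7,8,9,10}→7  {3,4,6,7,8,9,10}→42  {3,5,6,7,8,9,10}→21  {4,5,6,7,8,9,10}→105
  8 left: {0,3,5,6,7,8,9,10}→56  {0,4,5,6,7,8,9,10}→280  {1,2,3,4,6,7,8,9}→13  {1,3,4,6,7,8,9,10}→48  {2,3,4,6,7,8,9,10}→56  {2,3,5,6,7,8,9,10}→28  {3,4,5,6,7,8,9,10}→168
  9 left: {0,2,3,5,6,7,8,9,10}→84  {0,3,4,5,6,7,8,9,10}→504  {1,2,3,4,6,7,8,9,10}→117  {1,3,4,5,6,7,8,9,10}→216  {2,3,4,5,6,7,8,9,10}→252
  placing 0:q first → 585 extensions
  placing 1:t first → 840 extensions
  placing 2:s first → 720 extensions
total linear extensions = 2145

2145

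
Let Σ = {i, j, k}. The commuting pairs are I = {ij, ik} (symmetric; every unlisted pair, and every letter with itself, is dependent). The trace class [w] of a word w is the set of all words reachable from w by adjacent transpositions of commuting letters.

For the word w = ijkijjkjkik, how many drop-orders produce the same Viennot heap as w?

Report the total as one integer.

165

#0=i has no predecessor
#1=j has no predecessor
#2=k depends on [1:j]
#3=i depends on [0:i]
#4=j depends on [2:k]
#5=j depends on [4:j]
#6=k depends on [5:j]
#7=j depends on [6:k]
#8=k depends on [7:j]
#9=i depends on [3:i]
#10=k depends on [8:k]
sources: [0:i, 1:j]
N(rest) = Σ N(rest − s) over sources s of rest; N(one piece) = 1:
  size 1 → [9]=1  [10]=1
  size 2 → [3,9]=1  [8,10]=1  [9,10]=2
  size 3 → [0,3,9]=1  [3,9,10]=3  [7,8,10]=1  [8,9,10]=3
  size 4 → [0,3,9,10]=4  [3,8,9,10]=6  [6,7,8,10]=1  [7,8,9,10]=4
  size 5 → [0,3,8,9,10]=10  [3,7,8,9,10]=10  [5,6,7,8,10]=1  [6,7,8,9,10]=5
  size 6 → [0,3,7,8,9,10]=20  [3,6,7,8,9,10]=15  [4,5,6,7,8,10]=1  [5,6,7,8,9,10]=6
  size 7 → [0,3,6,7,8,9,10]=35  [2,4,5,6,7,8,10]=1  [3,5,6,7,8,9,10]=21  [4,5,6,7,8,9,10]=7
  size 8 → [0,3,5,6,7,8,9,10]=56  [1,2,4,5,6,7,8,10]=1  [2,4,5,6,7,8,9,10]=8  [3,4,5,6,7,8,9,10]=28
  size 9 → [0,3,4,5,6,7,8,9,10]=84  [1,2,4,5,6,7,8,9,10]=9  [2,3,4,5,6,7,8,9,10]=36
  first=0(i) contributes 45
  first=1(j) contributes 120
|[w]| = 165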